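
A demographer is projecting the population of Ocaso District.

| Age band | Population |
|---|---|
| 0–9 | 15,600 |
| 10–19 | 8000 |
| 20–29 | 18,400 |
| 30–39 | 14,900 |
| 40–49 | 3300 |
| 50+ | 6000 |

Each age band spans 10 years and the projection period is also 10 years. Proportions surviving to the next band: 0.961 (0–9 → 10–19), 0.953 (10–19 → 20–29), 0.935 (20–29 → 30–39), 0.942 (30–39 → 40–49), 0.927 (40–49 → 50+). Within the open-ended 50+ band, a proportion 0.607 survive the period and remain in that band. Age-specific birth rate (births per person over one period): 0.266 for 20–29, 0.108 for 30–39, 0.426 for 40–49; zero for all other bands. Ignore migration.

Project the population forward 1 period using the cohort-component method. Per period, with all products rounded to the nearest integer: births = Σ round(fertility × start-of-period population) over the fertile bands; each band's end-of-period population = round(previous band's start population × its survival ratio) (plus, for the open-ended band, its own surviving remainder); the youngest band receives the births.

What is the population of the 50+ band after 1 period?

Period 1:
Births: 18400 × 0.266 = 4894  |  14900 × 0.108 = 1609  |  3300 × 0.426 = 1406 — total 7909
10–19: 15600 × 0.961 = 14992
20–29: 8000 × 0.953 = 7624
30–39: 18400 × 0.935 = 17204
40–49: 14900 × 0.942 = 14036
50+: 3300 × 0.927 + 6000 × 0.607 = 3059 + 3642 = 6701
→ [7909, 14992, 7624, 17204, 14036, 6701]

6701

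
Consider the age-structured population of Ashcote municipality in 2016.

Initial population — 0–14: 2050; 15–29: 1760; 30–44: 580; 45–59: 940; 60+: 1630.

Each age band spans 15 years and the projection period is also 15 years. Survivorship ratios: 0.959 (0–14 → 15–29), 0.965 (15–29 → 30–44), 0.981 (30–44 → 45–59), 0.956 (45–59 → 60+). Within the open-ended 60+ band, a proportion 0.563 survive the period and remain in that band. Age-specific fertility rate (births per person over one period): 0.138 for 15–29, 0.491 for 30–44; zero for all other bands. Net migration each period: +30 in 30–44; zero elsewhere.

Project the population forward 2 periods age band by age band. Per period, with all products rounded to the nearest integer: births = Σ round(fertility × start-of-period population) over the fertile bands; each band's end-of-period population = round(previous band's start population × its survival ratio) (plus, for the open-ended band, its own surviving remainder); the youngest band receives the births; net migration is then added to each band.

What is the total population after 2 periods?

Period 1.
Births: 1760 × 0.138 = 243 ; 580 × 0.491 = 285 → total 528
15–29: 2050 × 0.959 = 1966
30–44: 1760 × 0.965 = 1698
45–59: 580 × 0.981 = 569
60+: 940 × 0.956 + 1630 × 0.563 = 899 + 918 = 1817
Net migration: 30–44 + 30 → 1728
→ [528, 1966, 1728, 569, 1817]
Period 2.
Births: 1966 × 0.138 = 271 ; 1728 × 0.491 = 848 → total 1119
15–29: 528 × 0.959 = 506
30–44: 1966 × 0.965 = 1897
45–59: 1728 × 0.981 = 1695
60+: 569 × 0.956 + 1817 × 0.563 = 544 + 1023 = 1567
Net migration: 30–44 + 30 → 1927
→ [1119, 506, 1927, 1695, 1567]
Total after period 2: 1119 + 506 + 1927 + 1695 + 1567 = 6814

6814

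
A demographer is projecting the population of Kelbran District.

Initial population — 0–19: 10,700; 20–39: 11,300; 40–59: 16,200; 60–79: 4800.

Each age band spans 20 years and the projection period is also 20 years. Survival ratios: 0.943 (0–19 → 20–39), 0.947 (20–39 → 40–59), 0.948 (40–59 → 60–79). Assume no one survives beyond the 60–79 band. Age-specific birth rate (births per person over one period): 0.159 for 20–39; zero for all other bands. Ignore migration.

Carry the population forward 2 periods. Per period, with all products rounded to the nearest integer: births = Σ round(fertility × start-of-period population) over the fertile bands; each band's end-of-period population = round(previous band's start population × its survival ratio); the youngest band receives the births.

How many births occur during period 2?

Period 1:
Births: 11300 * 0.159 = 1797
20–39: 10700 * 0.943 = 10090
40–59: 11300 * 0.947 = 10701
60–79: 16200 * 0.948 = 15358
→ [1797, 10090, 10701, 15358]
Period 2:
Births: 10090 * 0.159 = 1604
20–39: 1797 * 0.943 = 1695
40–59: 10090 * 0.947 = 9555
60–79: 10701 * 0.948 = 10145
→ [1604, 1695, 9555, 10145]

1604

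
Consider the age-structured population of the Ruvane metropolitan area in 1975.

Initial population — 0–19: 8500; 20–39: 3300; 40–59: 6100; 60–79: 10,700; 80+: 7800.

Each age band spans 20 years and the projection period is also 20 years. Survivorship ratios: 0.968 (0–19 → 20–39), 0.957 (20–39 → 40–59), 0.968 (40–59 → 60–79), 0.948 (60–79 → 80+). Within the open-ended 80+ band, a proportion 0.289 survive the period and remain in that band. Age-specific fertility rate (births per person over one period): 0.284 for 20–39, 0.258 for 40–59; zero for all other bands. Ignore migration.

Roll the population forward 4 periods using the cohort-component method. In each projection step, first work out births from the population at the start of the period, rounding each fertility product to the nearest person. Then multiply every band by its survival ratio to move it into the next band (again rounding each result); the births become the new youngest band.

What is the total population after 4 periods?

18102

Period 1:
Births: 3300 × 0.284 = 937 ; 6100 × 0.258 = 1574 → total 2511
20–39: 8500 × 0.968 = 8228
40–59: 3300 × 0.957 = 3158
60–79: 6100 × 0.968 = 5905
80+: 10700 × 0.948 + 7800 × 0.289 = 10144 + 2254 = 12398
Giving 2511 / 8228 / 3158 / 5905 / 12398.
Period 2:
Births: 8228 × 0.284 = 2337 ; 3158 × 0.258 = 815 → total 3152
20–39: 2511 × 0.968 = 2431
40–59: 8228 × 0.957 = 7874
60–79: 3158 × 0.968 = 3057
80+: 5905 × 0.948 + 12398 × 0.289 = 5598 + 3583 = 9181
Giving 3152 / 2431 / 7874 / 3057 / 9181.
Period 3:
Births: 2431 × 0.284 = 690 ; 7874 × 0.258 = 2031 → total 2721
20–39: 3152 × 0.968 = 3051
40–59: 2431 × 0.957 = 2326
60–79: 7874 × 0.968 = 7622
80+: 3057 × 0.948 + 9181 × 0.289 = 2898 + 2653 = 5551
Giving 2721 / 3051 / 2326 / 7622 / 5551.
Period 4:
Births: 3051 × 0.284 = 866 ; 2326 × 0.258 = 600 → total 1466
20–39: 2721 × 0.968 = 2634
40–59: 3051 × 0.957 = 2920
60–79: 2326 × 0.968 = 2252
80+: 7622 × 0.948 + 5551 × 0.289 = 7226 + 1604 = 8830
Giving 1466 / 2634 / 2920 / 2252 / 8830.
Total after period 4: 1466 + 2634 + 2920 + 2252 + 8830 = 18102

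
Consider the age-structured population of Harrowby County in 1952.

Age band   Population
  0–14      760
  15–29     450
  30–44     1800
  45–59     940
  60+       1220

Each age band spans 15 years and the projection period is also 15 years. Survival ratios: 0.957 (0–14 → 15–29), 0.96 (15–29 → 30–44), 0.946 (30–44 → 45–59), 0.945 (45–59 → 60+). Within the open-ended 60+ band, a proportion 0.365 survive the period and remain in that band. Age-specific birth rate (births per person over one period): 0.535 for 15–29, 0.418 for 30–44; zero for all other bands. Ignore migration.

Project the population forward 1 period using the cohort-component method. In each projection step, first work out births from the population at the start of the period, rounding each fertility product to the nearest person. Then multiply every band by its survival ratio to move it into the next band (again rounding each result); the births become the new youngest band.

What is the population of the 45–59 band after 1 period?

Call the groups 1 to 5, youngest first.
[period 1]
Births: 450 × 0.535 = 241 ; 1800 × 0.418 = 752 → 993
Group 2: 760 × 0.957 = 727
Group 3: 450 × 0.96 = 432
Group 4: 1800 × 0.946 = 1703
Group 5: 940 × 0.945 + 1220 × 0.365 = 888 + 445 = 1333
→ [993, 727, 432, 1703, 1333]

1703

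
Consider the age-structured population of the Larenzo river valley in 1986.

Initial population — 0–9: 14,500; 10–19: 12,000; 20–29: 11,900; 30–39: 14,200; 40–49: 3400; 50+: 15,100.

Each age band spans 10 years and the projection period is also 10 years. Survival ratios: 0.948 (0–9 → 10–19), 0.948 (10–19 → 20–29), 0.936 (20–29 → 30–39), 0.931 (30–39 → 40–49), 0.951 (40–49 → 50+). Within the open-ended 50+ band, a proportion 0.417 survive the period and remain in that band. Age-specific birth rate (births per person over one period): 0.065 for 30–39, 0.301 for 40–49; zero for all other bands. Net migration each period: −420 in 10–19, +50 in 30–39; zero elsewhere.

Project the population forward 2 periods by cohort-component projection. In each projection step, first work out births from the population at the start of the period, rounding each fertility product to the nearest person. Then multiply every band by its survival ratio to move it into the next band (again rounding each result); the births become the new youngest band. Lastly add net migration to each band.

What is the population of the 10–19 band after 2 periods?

— Period 1 —
Births: 14200 × 0.065 = 923 ; 3400 × 0.301 = 1023 ⇒ total 1946
10–19: 14500 × 0.948 = 13746
20–29: 12000 × 0.948 = 11376
30–39: 11900 × 0.936 = 11138
40–49: 14200 × 0.931 = 13220
50+: 3400 × 0.951 + 15100 × 0.417 = 3233 + 6297 = 9530
Net migration: 10–19 − 420 → 13326; 30–39 + 50 → 11188
End of period: [1946, 13326, 11376, 11188, 13220, 9530]
— Period 2 —
Births: 11188 × 0.065 = 727 ; 13220 × 0.301 = 3979 ⇒ total 4706
10–19: 1946 × 0.948 = 1845
20–29: 13326 × 0.948 = 12633
30–39: 11376 × 0.936 = 10648
40–49: 11188 × 0.931 = 10416
50+: 13220 × 0.951 + 9530 × 0.417 = 12572 + 3974 = 16546
Net migration: 10–19 − 420 → 1425; 30–39 + 50 → 10698
End of period: [4706, 1425, 12633, 10698, 10416, 16546]

1425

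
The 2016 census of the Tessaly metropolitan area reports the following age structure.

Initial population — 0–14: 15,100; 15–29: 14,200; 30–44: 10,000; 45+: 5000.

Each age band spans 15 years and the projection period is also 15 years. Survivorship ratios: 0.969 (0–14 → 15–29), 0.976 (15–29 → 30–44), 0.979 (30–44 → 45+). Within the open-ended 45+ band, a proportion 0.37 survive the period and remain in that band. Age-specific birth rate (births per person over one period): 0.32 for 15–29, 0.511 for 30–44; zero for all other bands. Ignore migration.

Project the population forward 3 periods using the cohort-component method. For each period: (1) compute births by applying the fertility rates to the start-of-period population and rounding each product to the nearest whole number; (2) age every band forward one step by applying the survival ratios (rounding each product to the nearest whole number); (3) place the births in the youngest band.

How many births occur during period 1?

9654

After projecting period 1:
Births: 14200 * 0.32 = 4544, 10000 * 0.511 = 5110 ⇒ total 9654
15–29: 15100 * 0.969 = 14632
30–44: 14200 * 0.976 = 13859
45+: 10000 * 0.979 + 5000 * 0.37 = 9790 + 1850 = 11640
Giving 9654 / 14632 / 13859 / 11640.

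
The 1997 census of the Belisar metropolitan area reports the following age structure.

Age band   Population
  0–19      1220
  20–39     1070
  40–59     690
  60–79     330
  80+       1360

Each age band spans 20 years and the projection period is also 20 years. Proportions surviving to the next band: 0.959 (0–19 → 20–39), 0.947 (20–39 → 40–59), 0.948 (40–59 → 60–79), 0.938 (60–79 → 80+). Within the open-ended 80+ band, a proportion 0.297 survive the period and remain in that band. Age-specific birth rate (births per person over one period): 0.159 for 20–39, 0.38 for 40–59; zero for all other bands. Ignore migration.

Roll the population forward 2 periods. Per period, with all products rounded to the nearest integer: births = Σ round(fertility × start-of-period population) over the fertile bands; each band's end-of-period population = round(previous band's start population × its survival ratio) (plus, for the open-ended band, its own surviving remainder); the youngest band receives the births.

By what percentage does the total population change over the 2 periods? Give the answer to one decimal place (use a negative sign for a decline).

After projecting period 1:
Births: 1070 × 0.159 = 170  |  690 × 0.38 = 262 — total 432
20–39: 1220 × 0.959 = 1170
40–59: 1070 × 0.947 = 1013
60–79: 690 × 0.948 = 654
80+: 330 × 0.938 + 1360 × 0.297 = 310 + 404 = 714
End of period: [432, 1170, 1013, 654, 714]
After projecting period 2:
Births: 1170 × 0.159 = 186  |  1013 × 0.38 = 385 — total 571
20–39: 432 × 0.959 = 414
40–59: 1170 × 0.947 = 1108
60–79: 1013 × 0.948 = 960
80+: 654 × 0.938 + 714 × 0.297 = 613 + 212 = 825
End of period: [571, 414, 1108, 960, 825]
Total: 4670 → 3878; change = -792; percentage change = -17.0%

-17.0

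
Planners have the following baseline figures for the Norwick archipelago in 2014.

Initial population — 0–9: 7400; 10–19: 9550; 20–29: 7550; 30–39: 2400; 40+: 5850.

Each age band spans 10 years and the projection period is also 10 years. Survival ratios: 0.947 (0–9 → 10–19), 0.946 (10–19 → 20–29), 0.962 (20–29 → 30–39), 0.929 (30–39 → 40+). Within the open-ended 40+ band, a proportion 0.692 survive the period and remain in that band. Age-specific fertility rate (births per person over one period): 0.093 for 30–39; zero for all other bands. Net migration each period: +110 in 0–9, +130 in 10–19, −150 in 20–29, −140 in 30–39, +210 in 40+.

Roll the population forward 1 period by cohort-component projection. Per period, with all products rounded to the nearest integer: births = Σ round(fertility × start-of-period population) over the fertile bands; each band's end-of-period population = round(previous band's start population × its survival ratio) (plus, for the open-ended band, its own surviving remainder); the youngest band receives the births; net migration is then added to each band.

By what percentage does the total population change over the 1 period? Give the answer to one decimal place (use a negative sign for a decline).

-8.5

Period 1:
Births: 2400 × 0.093 = 223
10–19: 7400 × 0.947 = 7008
20–29: 9550 × 0.946 = 9034
30–39: 7550 × 0.962 = 7263
40+: 2400 × 0.929 + 5850 × 0.692 = 2230 + 4048 = 6278
Net migration: 0–9 + 110 → 333; 10–19 + 130 → 7138; 20–29 − 150 → 8884; 30–39 − 140 → 7123; 40+ + 210 → 6488
→ [333, 7138, 8884, 7123, 6488]
Total: 32750 → 29966; change = -2784; percentage change = -8.5%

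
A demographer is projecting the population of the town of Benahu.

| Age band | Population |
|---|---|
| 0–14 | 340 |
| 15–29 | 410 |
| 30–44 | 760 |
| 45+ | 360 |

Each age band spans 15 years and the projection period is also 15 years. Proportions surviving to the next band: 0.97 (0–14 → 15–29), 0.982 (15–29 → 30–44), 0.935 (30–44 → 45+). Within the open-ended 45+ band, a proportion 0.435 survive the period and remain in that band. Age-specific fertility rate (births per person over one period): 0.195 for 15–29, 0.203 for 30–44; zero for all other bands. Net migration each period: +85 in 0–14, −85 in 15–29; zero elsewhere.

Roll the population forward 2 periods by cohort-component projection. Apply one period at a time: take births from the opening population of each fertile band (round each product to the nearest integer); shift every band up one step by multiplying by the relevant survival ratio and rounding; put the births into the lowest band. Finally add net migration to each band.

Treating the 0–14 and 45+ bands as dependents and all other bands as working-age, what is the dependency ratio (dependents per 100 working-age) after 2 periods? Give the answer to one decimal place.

Let band 1 be 0–14 through band 4 = 45+.
Period 1:
Births: 410 * 0.195 = 80, 760 * 0.203 = 154 ⇒ total 234
Band 2: 340 * 0.97 = 330
Band 3: 410 * 0.982 = 403
Band 4: 760 * 0.935 + 360 * 0.435 = 711 + 157 = 868
Net migration: Band 1 + 85 → 319; Band 2 − 85 → 245
→ [319, 245, 403, 868]
Period 2:
Births: 245 * 0.195 = 48, 403 * 0.203 = 82 ⇒ total 130
Band 2: 319 * 0.97 = 309
Band 3: 245 * 0.982 = 241
Band 4: 403 * 0.935 + 868 * 0.435 = 377 + 378 = 755
Net migration: Band 1 + 85 → 215; Band 2 − 85 → 224
→ [215, 224, 241, 755]
Dependents (band 0–14 + band 45+) = 215 + 755 = 970; working-age = 465; ratio = 970/465 × 100 = 208.6

208.6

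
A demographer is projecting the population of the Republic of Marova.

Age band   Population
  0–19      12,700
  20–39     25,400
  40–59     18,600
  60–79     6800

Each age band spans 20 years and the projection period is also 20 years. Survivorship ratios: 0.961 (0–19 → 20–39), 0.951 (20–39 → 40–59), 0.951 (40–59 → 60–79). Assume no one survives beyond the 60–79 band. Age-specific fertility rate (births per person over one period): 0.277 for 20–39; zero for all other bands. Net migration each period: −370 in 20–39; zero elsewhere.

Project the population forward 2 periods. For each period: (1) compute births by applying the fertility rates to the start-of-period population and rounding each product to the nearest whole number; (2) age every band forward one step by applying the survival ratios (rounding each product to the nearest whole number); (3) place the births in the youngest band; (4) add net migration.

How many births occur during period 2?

3278

— Period 1 —
Births: 25400 × 0.277 = 7036
20–39: 12700 × 0.961 = 12205
40–59: 25400 × 0.951 = 24155
60–79: 18600 × 0.951 = 17689
Net migration: 20–39 − 370 → 11835
→ [7036, 11835, 24155, 17689]
— Period 2 —
Births: 11835 × 0.277 = 3278
20–39: 7036 × 0.961 = 6762
40–59: 11835 × 0.951 = 11255
60–79: 24155 × 0.951 = 22971
Net migration: 20–39 − 370 → 6392
→ [3278, 6392, 11255, 22971]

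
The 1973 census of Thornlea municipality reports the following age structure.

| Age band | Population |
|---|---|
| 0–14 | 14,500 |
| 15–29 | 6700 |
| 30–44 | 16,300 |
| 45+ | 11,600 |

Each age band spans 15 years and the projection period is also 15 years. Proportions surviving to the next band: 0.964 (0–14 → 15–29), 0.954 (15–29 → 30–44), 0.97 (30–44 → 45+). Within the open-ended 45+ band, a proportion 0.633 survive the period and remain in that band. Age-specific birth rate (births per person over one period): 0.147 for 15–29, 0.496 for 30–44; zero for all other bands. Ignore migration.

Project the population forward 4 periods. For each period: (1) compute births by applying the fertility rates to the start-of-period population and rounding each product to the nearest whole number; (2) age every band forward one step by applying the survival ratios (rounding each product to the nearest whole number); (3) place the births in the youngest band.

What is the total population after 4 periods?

— Period 1 —
Births: 6700 × 0.147 = 985, 16300 × 0.496 = 8085 — total 9070
15–29: 14500 × 0.964 = 13978
30–44: 6700 × 0.954 = 6392
45+: 16300 × 0.97 + 11600 × 0.633 = 15811 + 7343 = 23154
End of period: [9070, 13978, 6392, 23154]
— Period 2 —
Births: 13978 × 0.147 = 2055, 6392 × 0.496 = 3170 — total 5225
15–29: 9070 × 0.964 = 8743
30–44: 13978 × 0.954 = 13335
45+: 6392 × 0.97 + 23154 × 0.633 = 6200 + 14656 = 20856
End of period: [5225, 8743, 13335, 20856]
— Period 3 —
Births: 8743 × 0.147 = 1285, 13335 × 0.496 = 6614 — total 7899
15–29: 5225 × 0.964 = 5037
30–44: 8743 × 0.954 = 8341
45+: 13335 × 0.97 + 20856 × 0.633 = 12935 + 13202 = 26137
End of period: [7899, 5037, 8341, 26137]
— Period 4 —
Births: 5037 × 0.147 = 740, 8341 × 0.496 = 4137 — total 4877
15–29: 7899 × 0.964 = 7615
30–44: 5037 × 0.954 = 4805
45+: 8341 × 0.97 + 26137 × 0.633 = 8091 + 16545 = 24636
End of period: [4877, 7615, 4805, 24636]
Total after period 4: 4877 + 7615 + 4805 + 24636 = 41933

41933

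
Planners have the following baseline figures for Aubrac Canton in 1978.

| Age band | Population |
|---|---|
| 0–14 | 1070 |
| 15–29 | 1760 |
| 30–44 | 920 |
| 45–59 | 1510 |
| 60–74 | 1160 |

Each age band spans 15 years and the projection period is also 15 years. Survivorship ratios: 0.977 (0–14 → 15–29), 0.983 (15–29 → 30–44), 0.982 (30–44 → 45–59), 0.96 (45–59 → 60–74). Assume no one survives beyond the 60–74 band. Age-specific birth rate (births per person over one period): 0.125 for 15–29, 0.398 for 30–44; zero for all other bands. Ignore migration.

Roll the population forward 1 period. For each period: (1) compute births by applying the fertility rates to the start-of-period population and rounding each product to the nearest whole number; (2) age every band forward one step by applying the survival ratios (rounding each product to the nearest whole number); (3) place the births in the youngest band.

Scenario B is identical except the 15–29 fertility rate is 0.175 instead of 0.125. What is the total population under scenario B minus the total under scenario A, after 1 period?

88

Let band 1 be 0–14 through band 5 = 60–74.
— Period 1 —
Births: 1760 * 0.125 = 220  |  920 * 0.398 = 366 → total 586
Band 2: 1070 * 0.977 = 1045
Band 3: 1760 * 0.983 = 1730
Band 4: 920 * 0.982 = 903
Band 5: 1510 * 0.96 = 1450
→ [586, 1045, 1730, 903, 1450]
Scenario A total after 1 period: 5714
Scenario B projection —
— Period 1 —
Births: 1760 * 0.175 = 308  |  920 * 0.398 = 366 → total 674
Band 2: 1070 * 0.977 = 1045
Band 3: 1760 * 0.983 = 1730
Band 4: 920 * 0.982 = 903
Band 5: 1510 * 0.96 = 1450
→ [674, 1045, 1730, 903, 1450]
Scenario B total after 1 period: 5802
Difference B − A = 5802 − 5714 = 88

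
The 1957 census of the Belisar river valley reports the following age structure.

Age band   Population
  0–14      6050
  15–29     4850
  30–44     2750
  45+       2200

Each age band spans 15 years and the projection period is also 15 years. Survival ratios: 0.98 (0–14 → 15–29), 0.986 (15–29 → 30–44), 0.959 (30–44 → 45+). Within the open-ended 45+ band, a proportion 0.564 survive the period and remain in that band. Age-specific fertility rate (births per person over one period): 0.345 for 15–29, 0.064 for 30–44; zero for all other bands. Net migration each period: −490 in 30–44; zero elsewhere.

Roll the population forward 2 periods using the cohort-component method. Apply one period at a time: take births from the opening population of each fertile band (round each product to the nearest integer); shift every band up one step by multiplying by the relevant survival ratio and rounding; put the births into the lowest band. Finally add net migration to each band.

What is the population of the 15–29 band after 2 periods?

1812

Call the bands 1 to 4, youngest first.
After projecting period 1:
Births: 4850 × 0.345 = 1673  |  2750 × 0.064 = 176 → total 1849
Band 2: 6050 × 0.98 = 5929
Band 3: 4850 × 0.986 = 4782
Band 4: 2750 × 0.959 + 2200 × 0.564 = 2637 + 1241 = 3878
Net migration: Band 3 − 490 → 4292
Giving 1849 / 5929 / 4292 / 3878.
After projecting period 2:
Births: 5929 × 0.345 = 2046  |  4292 × 0.064 = 275 → total 2321
Band 2: 1849 × 0.98 = 1812
Band 3: 5929 × 0.986 = 5846
Band 4: 4292 × 0.959 + 3878 × 0.564 = 4116 + 2187 = 6303
Net migration: Band 3 − 490 → 5356
Giving 2321 / 1812 / 5356 / 6303.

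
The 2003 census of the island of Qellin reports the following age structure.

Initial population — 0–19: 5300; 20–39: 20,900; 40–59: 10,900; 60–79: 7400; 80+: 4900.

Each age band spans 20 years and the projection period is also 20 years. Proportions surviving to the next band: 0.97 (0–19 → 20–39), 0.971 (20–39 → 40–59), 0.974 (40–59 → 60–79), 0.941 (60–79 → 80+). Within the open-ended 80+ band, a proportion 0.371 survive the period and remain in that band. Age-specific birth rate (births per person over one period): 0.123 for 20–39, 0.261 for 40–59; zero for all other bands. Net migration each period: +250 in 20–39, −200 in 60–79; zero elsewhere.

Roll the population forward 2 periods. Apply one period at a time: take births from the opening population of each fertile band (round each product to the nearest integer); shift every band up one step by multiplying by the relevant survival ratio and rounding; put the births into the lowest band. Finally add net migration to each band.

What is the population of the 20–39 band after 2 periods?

5504

Period 1:
Births: 20900 × 0.123 = 2571 ; 10900 × 0.261 = 2845 → total 5416
20–39: 5300 × 0.97 = 5141
40–59: 20900 × 0.971 = 20294
60–79: 10900 × 0.974 = 10617
80+: 7400 × 0.941 + 4900 × 0.371 = 6963 + 1818 = 8781
Net migration: 20–39 + 250 → 5391; 60–79 − 200 → 10417
Giving 5416 / 5391 / 20294 / 10417 / 8781.
Period 2:
Births: 5391 × 0.123 = 663 ; 20294 × 0.261 = 5297 → total 5960
20–39: 5416 × 0.97 = 5254
40–59: 5391 × 0.971 = 5235
60–79: 20294 × 0.974 = 19766
80+: 10417 × 0.941 + 8781 × 0.371 = 9802 + 3258 = 13060
Net migration: 20–39 + 250 → 5504; 60–79 − 200 → 19566
Giving 5960 / 5504 / 5235 / 19566 / 13060.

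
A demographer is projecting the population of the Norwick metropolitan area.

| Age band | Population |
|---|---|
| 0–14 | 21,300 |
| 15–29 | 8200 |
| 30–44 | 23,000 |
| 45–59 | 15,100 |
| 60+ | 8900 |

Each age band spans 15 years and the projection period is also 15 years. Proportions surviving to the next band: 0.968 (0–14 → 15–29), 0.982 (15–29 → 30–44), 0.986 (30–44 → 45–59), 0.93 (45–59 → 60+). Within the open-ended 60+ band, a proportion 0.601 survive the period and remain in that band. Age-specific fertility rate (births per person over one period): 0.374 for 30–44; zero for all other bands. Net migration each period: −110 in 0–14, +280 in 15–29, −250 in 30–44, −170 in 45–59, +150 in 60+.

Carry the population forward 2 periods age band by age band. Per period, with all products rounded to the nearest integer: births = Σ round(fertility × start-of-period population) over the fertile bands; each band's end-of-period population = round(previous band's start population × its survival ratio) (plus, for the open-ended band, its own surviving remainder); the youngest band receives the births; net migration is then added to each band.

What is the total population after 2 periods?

71930

Numbering the groups 1..5 from youngest to oldest:
Period 1.
Births: 23000 × 0.374 = 8602
Group 2: 21300 × 0.968 = 20618
Group 3: 8200 × 0.982 = 8052
Group 4: 23000 × 0.986 = 22678
Group 5: 15100 × 0.93 + 8900 × 0.601 = 14043 + 5349 = 19392
Net migration: Group 1 − 110 → 8492; Group 2 + 280 → 20898; Group 3 − 250 → 7802; Group 4 − 170 → 22508; Group 5 + 150 → 19542
Giving 8492 / 20898 / 7802 / 22508 / 19542.
Period 2.
Births: 7802 × 0.374 = 2918
Group 2: 8492 × 0.968 = 8220
Group 3: 20898 × 0.982 = 20522
Group 4: 7802 × 0.986 = 7693
Group 5: 22508 × 0.93 + 19542 × 0.601 = 20932 + 11745 = 32677
Net migration: Group 1 − 110 → 2808; Group 2 + 280 → 8500; Group 3 − 250 → 20272; Group 4 − 170 → 7523; Group 5 + 150 → 32827
Giving 2808 / 8500 / 20272 / 7523 / 32827.
Total after period 2: 2808 + 8500 + 20272 + 7523 + 32827 = 71930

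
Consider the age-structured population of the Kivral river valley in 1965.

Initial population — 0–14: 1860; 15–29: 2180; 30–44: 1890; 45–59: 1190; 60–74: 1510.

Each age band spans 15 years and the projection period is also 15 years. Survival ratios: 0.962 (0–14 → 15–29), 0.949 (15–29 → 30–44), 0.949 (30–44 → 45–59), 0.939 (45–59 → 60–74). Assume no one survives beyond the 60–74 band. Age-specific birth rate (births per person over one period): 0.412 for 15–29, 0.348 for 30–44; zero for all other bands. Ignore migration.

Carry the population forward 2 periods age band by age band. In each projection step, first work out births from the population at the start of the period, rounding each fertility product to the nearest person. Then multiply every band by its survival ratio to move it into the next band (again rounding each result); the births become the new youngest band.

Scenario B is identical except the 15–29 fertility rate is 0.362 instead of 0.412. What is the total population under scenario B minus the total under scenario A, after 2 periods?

-194

Numbering the bands 1..5 from youngest to oldest:
[period 1]
Births: 2180 × 0.412 = 898 ; 1890 × 0.348 = 658 → total 1556
Band 2: 1860 × 0.962 = 1789
Band 3: 2180 × 0.949 = 2069
Band 4: 1890 × 0.949 = 1794
Band 5: 1190 × 0.939 = 1117
→ [1556, 1789, 2069, 1794, 1117]
[period 2]
Births: 1789 × 0.412 = 737 ; 2069 × 0.348 = 720 → total 1457
Band 2: 1556 × 0.962 = 1497
Band 3: 1789 × 0.949 = 1698
Band 4: 2069 × 0.949 = 1963
Band 5: 1794 × 0.939 = 1685
→ [1457, 1497, 1698, 1963, 1685]
Scenario A total after 2 periods: 8300
Scenario B projection —
[period 1]
Births: 2180 × 0.362 = 789 ; 1890 × 0.348 = 658 → total 1447
Band 2: 1860 × 0.962 = 1789
Band 3: 2180 × 0.949 = 2069
Band 4: 1890 × 0.949 = 1794
Band 5: 1190 × 0.939 = 1117
→ [1447, 1789, 2069, 1794, 1117]
[period 2]
Births: 1789 × 0.362 = 648 ; 2069 × 0.348 = 720 → total 1368
Band 2: 1447 × 0.962 = 1392
Band 3: 1789 × 0.949 = 1698
Band 4: 2069 × 0.949 = 1963
Band 5: 1794 × 0.939 = 1685
→ [1368, 1392, 1698, 1963, 1685]
Scenario B total after 2 periods: 8106
Difference B − A = 8106 − 8300 = -194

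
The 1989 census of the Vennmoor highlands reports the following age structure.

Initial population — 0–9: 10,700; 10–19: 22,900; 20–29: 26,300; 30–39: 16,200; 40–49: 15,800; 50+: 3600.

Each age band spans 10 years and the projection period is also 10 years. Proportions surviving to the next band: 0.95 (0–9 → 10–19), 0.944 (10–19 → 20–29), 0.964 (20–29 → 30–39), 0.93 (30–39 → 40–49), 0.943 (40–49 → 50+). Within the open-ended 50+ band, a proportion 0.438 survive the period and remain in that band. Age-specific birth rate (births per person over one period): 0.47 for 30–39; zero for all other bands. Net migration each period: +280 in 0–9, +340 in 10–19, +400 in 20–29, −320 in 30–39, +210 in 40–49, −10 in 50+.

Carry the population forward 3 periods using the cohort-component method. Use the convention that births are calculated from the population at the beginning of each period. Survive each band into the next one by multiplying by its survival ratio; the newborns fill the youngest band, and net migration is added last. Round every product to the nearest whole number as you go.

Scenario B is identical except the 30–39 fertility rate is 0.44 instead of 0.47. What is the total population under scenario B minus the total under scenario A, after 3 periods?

Let group 1 be 0–9 through group 6 = 50+.
Period 1:
Births: 16200 × 0.47 = 7614
Group 2: 10700 × 0.95 = 10165
Group 3: 22900 × 0.944 = 21618
Group 4: 26300 × 0.964 = 25353
Group 5: 16200 × 0.93 = 15066
Group 6: 15800 × 0.943 + 3600 × 0.438 = 14899 + 1577 = 16476
Net migration: Group 1 + 280 → 7894; Group 2 + 340 → 10505; Group 3 + 400 → 22018; Group 4 − 320 → 25033; Group 5 + 210 → 15276; Group 6 − 10 → 16466
End of period: [7894, 10505, 22018, 25033, 15276, 16466]
Period 2:
Births: 25033 × 0.47 = 11766
Group 2: 7894 × 0.95 = 7499
Group 3: 10505 × 0.944 = 9917
Group 4: 22018 × 0.964 = 21225
Group 5: 25033 × 0.93 = 23281
Group 6: 15276 × 0.943 + 16466 × 0.438 = 14405 + 7212 = 21617
Net migration: Group 1 + 280 → 12046; Group 2 + 340 → 7839; Group 3 + 400 → 10317; Group 4 − 320 → 20905; Group 5 + 210 → 23491; Group 6 − 10 → 21607
End of period: [12046, 7839, 10317, 20905, 23491, 21607]
Period 3:
Births: 20905 × 0.47 = 9825
Group 2: 12046 × 0.95 = 11444
Group 3: 7839 × 0.944 = 7400
Group 4: 10317 × 0.964 = 9946
Group 5: 20905 × 0.93 = 19442
Group 6: 23491 × 0.943 + 21607 × 0.438 = 22152 + 9464 = 31616
Net migration: Group 1 + 280 → 10105; Group 2 + 340 → 11784; Group 3 + 400 → 7800; Group 4 − 320 → 9626; Group 5 + 210 → 19652; Group 6 − 10 → 31606
End of period: [10105, 11784, 7800, 9626, 19652, 31606]
Scenario A total after 3 periods: 90573
Scenario B projection —
Period 1:
Births: 16200 × 0.44 = 7128
Group 2: 10700 × 0.95 = 10165
Group 3: 22900 × 0.944 = 21618
Group 4: 26300 × 0.964 = 25353
Group 5: 16200 × 0.93 = 15066
Group 6: 15800 × 0.943 + 3600 × 0.438 = 14899 + 1577 = 16476
Net migration: Group 1 + 280 → 7408; Group 2 + 340 → 10505; Group 3 + 400 → 22018; Group 4 − 320 → 25033; Group 5 + 210 → 15276; Group 6 − 10 → 16466
End of period: [7408, 10505, 22018, 25033, 15276, 16466]
Period 2:
Births: 25033 × 0.44 = 11015
Group 2: 7408 × 0.95 = 7038
Group 3: 10505 × 0.944 = 9917
Group 4: 22018 × 0.964 = 21225
Group 5: 25033 × 0.93 = 23281
Group 6: 15276 × 0.943 + 16466 × 0.438 = 14405 + 7212 = 21617
Net migration: Group 1 + 280 → 11295; Group 2 + 340 → 7378; Group 3 + 400 → 10317; Group 4 − 320 → 20905; Group 5 + 210 → 23491; Group 6 − 10 → 21607
End of period: [11295, 7378, 10317, 20905, 23491, 21607]
Period 3:
Births: 20905 × 0.44 = 9198
Group 2: 11295 × 0.95 = 10730
Group 3: 7378 × 0.944 = 6965
Group 4: 10317 × 0.964 = 9946
Group 5: 20905 × 0.93 = 19442
Group 6: 23491 × 0.943 + 21607 × 0.438 = 22152 + 9464 = 31616
Net migration: Group 1 + 280 → 9478; Group 2 + 340 → 11070; Group 3 + 400 → 7365; Group 4 − 320 → 9626; Group 5 + 210 → 19652; Group 6 − 10 → 31606
End of period: [9478, 11070, 7365, 9626, 19652, 31606]
Scenario B total after 3 periods: 88797
Difference B − A = 88797 − 90573 = -1776

-1776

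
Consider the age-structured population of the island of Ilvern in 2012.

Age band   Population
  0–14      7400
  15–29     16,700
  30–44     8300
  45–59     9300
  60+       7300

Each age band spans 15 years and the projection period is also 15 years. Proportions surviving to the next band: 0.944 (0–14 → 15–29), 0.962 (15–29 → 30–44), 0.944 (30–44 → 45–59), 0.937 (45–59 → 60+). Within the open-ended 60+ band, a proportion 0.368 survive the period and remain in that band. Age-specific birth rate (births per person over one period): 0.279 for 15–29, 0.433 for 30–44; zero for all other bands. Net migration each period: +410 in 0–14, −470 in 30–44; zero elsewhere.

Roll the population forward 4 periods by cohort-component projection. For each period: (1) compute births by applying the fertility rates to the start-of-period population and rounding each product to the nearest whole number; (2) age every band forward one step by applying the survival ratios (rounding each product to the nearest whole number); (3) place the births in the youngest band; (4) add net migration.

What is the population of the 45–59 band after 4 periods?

Numbering the groups 1..5 from youngest to oldest:
After projecting period 1:
Births: 16700 × 0.279 = 4659, 8300 × 0.433 = 3594 → 8253
Group 2: 7400 × 0.944 = 6986
Group 3: 16700 × 0.962 = 16065
Group 4: 8300 × 0.944 = 7835
Group 5: 9300 × 0.937 + 7300 × 0.368 = 8714 + 2686 = 11400
Net migration: Group 1 + 410 → 8663; Group 3 − 470 → 15595
End of period: [8663, 6986, 15595, 7835, 11400]
After projecting period 2:
Births: 6986 × 0.279 = 1949, 15595 × 0.433 = 6753 → 8702
Group 2: 8663 × 0.944 = 8178
Group 3: 6986 × 0.962 = 6721
Group 4: 15595 × 0.944 = 14722
Group 5: 7835 × 0.937 + 11400 × 0.368 = 7341 + 4195 = 11536
Net migration: Group 1 + 410 → 9112; Group 3 − 470 → 6251
End of period: [9112, 8178, 6251, 14722, 11536]
After projecting period 3:
Births: 8178 × 0.279 = 2282, 6251 × 0.433 = 2707 → 4989
Group 2: 9112 × 0.944 = 8602
Group 3: 8178 × 0.962 = 7867
Group 4: 6251 × 0.944 = 5901
Group 5: 14722 × 0.937 + 11536 × 0.368 = 13795 + 4245 = 18040
Net migration: Group 1 + 410 → 5399; Group 3 − 470 → 7397
End of period: [5399, 8602, 7397, 5901, 18040]
After projecting period 4:
Births: 8602 × 0.279 = 2400, 7397 × 0.433 = 3203 → 5603
Group 2: 5399 × 0.944 = 5097
Group 3: 8602 × 0.962 = 8275
Group 4: 7397 × 0.944 = 6983
Group 5: 5901 × 0.937 + 18040 × 0.368 = 5529 + 6639 = 12168
Net migration: Group 1 + 410 → 6013; Group 3 − 470 → 7805
End of period: [6013, 5097, 7805, 6983, 12168]

6983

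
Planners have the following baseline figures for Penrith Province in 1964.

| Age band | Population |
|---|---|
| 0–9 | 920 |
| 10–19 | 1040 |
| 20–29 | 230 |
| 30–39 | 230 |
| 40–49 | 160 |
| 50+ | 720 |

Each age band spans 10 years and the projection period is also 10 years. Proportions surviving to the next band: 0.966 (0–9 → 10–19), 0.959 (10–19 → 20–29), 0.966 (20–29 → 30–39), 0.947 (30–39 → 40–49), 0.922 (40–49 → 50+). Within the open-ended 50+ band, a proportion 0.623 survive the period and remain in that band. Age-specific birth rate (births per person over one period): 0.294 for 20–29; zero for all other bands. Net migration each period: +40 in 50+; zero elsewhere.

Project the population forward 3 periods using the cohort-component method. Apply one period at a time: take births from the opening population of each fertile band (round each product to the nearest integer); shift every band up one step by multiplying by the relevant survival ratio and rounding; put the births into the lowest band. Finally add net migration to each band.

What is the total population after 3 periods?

2964

— Period 1 —
Births: 230 × 0.294 = 68
10–19: 920 × 0.966 = 889
20–29: 1040 × 0.959 = 997
30–39: 230 × 0.966 = 222
40–49: 230 × 0.947 = 218
50+: 160 × 0.922 + 720 × 0.623 = 148 + 449 = 597
Net migration: 50+ + 40 → 637
Giving 68 / 889 / 997 / 222 / 218 / 637.
— Period 2 —
Births: 997 × 0.294 = 293
10–19: 68 × 0.966 = 66
20–29: 889 × 0.959 = 853
30–39: 997 × 0.966 = 963
40–49: 222 × 0.947 = 210
50+: 218 × 0.922 + 637 × 0.623 = 201 + 397 = 598
Net migration: 50+ + 40 → 638
Giving 293 / 66 / 853 / 963 / 210 / 638.
— Period 3 —
Births: 853 × 0.294 = 251
10–19: 293 × 0.966 = 283
20–29: 66 × 0.959 = 63
30–39: 853 × 0.966 = 824
40–49: 963 × 0.947 = 912
50+: 210 × 0.922 + 638 × 0.623 = 194 + 397 = 591
Net migration: 50+ + 40 → 631
Giving 251 / 283 / 63 / 824 / 912 / 631.
Total after period 3: 251 + 283 + 63 + 824 + 912 + 631 = 2964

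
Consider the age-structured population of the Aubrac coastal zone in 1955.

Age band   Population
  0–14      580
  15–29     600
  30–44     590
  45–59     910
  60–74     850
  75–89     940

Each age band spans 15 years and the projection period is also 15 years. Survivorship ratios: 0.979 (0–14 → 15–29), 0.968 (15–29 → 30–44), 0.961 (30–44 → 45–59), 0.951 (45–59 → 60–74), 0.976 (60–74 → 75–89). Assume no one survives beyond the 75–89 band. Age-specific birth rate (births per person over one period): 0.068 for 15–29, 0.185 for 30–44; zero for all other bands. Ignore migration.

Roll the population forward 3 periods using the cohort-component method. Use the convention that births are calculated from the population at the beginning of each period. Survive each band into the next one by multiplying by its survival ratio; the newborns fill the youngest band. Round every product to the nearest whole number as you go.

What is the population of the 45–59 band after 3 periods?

Let band 1 be 0–14 through band 6 = 75–89.
— Period 1 —
Births: 600 × 0.068 = 41 ; 590 × 0.185 = 109 → 150
Band 2: 580 × 0.979 = 568
Band 3: 600 × 0.968 = 581
Band 4: 590 × 0.961 = 567
Band 5: 910 × 0.951 = 865
Band 6: 850 × 0.976 = 830
Giving 150 / 568 / 581 / 567 / 865 / 830.
— Period 2 —
Births: 568 × 0.068 = 39 ; 581 × 0.185 = 107 → 146
Band 2: 150 × 0.979 = 147
Band 3: 568 × 0.968 = 550
Band 4: 581 × 0.961 = 558
Band 5: 567 × 0.951 = 539
Band 6: 865 × 0.976 = 844
Giving 146 / 147 / 550 / 558 / 539 / 844.
— Period 3 —
Births: 147 × 0.068 = 10 ; 550 × 0.185 = 102 → 112
Band 2: 146 × 0.979 = 143
Band 3: 147 × 0.968 = 142
Band 4: 550 × 0.961 = 529
Band 5: 558 × 0.951 = 531
Band 6: 539 × 0.976 = 526
Giving 112 / 143 / 142 / 529 / 531 / 526.

529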